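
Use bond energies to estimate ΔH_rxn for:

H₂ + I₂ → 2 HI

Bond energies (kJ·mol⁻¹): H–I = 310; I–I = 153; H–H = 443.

ΔH ≈ −24 kJ

Bonds broken (reactants):
  H–H: 1 × 443 = 443
  I–I: 1 × 153 = 153
  Σ(broken) = 596 kJ
Bonds formed (products):
  H–I: 2 × 310 = 620
  Σ(formed) = 620 kJ
ΔH = Σ(broken) − Σ(formed) = 596 − 620 = −24 kJ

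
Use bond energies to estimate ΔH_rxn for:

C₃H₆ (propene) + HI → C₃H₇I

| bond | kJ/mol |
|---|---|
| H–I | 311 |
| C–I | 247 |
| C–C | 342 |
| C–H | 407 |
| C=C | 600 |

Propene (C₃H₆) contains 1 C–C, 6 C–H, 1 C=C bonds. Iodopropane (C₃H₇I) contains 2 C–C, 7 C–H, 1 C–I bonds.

ΔH ≈ −85 kJ

Bonds broken (reactants):
  C–C: 1 × 342 = 342
  C–H: 6 × 407 = 2442
  C=C: 1 × 600 = 600
  H–I: 1 × 311 = 311
  Σ(broken) = 3695 kJ
Bonds formed (products):
  C–C: 2 × 342 = 684
  C–H: 7 × 407 = 2849
  C–I: 1 × 247 = 247
  Σ(formed) = 3780 kJ
ΔH = Σ(broken) − Σ(formed) = 3695 − 3780 = −85 kJ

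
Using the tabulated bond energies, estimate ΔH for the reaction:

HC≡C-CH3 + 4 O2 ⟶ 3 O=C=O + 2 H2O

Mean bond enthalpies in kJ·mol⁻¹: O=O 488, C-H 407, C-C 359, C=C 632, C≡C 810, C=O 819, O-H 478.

Bonds broken (reactants):
  C≡C: 1 × 810 = 810
  C-C: 1 × 359 = 359
  C-H: 4 × 407 = 1628
  O=O: 4 × 488 = 1952
  Σ(broken) = 4749 kJ
Bonds formed (products):
  C=O: 6 × 819 = 4914
  O-H: 4 × 478 = 1912
  Σ(formed) = 6826 kJ
ΔH = Σ(broken) − Σ(formed) = 4749 − 6826 = −2077 kJ

ΔH ≈ −2077 kJ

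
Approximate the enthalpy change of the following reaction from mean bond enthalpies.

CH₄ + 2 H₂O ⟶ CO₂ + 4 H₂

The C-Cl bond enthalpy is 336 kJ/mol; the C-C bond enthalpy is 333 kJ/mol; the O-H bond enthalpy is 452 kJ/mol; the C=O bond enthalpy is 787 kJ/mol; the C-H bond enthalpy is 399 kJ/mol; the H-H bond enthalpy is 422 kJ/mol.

ΔH ≈ +142 kJ

Bonds broken (reactants):
  C-H: 4 × 399 = 1596
  O-H: 4 × 452 = 1808
  Σ(broken) = 3404 kJ
Bonds formed (products):
  C=O: 2 × 787 = 1574
  H-H: 4 × 422 = 1688
  Σ(formed) = 3262 kJ
ΔH = Σ(broken) − Σ(formed) = 3404 − 3262 = +142 kJ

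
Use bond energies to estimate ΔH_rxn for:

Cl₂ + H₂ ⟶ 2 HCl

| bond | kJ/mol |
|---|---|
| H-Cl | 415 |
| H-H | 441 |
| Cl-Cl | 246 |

Bonds broken (reactants):
  Cl-Cl: 1 × 246 = 246
  H-H: 1 × 441 = 441
  Σ(broken) = 687 kJ
Bonds formed (products):
  H-Cl: 2 × 415 = 830
  Σ(formed) = 830 kJ
ΔH = Σ(broken) − Σ(formed) = 687 − 830 = −143 kJ

ΔH ≈ −143 kJ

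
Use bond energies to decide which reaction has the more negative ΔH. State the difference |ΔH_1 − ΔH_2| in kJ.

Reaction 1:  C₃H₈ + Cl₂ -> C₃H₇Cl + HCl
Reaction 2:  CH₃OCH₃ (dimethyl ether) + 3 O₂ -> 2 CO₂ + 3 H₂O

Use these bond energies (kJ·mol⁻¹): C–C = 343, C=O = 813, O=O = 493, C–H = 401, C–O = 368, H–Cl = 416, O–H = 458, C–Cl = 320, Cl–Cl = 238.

Reaction 1:
  Bonds broken (reactants):
    C–C: 2 × 343 = 686
    C–H: 8 × 401 = 3208
    Cl–Cl: 1 × 238 = 238
    Σ(broken) = 4132 kJ
  Bonds formed (products):
    C–C: 2 × 343 = 686
    C–Cl: 1 × 320 = 320
    C–H: 7 × 401 = 2807
    H–Cl: 1 × 416 = 416
    Σ(formed) = 4229 kJ
  ΔH_1 = 4132 − 4229 = −97 kJ
Reaction 2:
  Bonds broken (reactants):
    C–H: 6 × 401 = 2406
    C–O: 2 × 368 = 736
    O=O: 3 × 493 = 1479
    Σ(broken) = 4621 kJ
  Bonds formed (products):
    C=O: 4 × 813 = 3252
    O–H: 6 × 458 = 2748
    Σ(formed) = 6000 kJ
  ΔH_2 = 4621 − 6000 = −1379 kJ
ΔH_1 − ΔH_2 = +1282 kJ, so reaction 2 has the more negative ΔH; |ΔH_1 − ΔH_2| = 1282 kJ.

Reaction 2, by 1282 kJ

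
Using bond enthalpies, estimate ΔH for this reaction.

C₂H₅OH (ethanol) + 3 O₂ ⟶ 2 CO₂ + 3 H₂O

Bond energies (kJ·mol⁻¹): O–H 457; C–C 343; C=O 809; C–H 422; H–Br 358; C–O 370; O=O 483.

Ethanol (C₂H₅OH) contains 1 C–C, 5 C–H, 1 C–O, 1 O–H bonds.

Bonds broken (reactants):
  C–C: 1 × 343 = 343
  C–H: 5 × 422 = 2110
  C–O: 1 × 370 = 370
  O–H: 1 × 457 = 457
  O=O: 3 × 483 = 1449
  Σ(broken) = 4729 kJ
Bonds formed (products):
  C=O: 4 × 809 = 3236
  O–H: 6 × 457 = 2742
  Σ(formed) = 5978 kJ
ΔH = Σ(broken) − Σ(formed) = 4729 − 5978 = −1249 kJ

ΔH ≈ −1249 kJ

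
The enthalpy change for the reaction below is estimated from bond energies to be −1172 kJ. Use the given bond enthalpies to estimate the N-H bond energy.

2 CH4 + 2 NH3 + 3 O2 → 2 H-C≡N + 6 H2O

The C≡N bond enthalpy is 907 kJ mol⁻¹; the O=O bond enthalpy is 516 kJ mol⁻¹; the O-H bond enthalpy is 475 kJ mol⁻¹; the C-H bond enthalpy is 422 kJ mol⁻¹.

Let D be the N-H bond energy.
Σ(broken) = 8×422 + 6×D + 3×516 = 4924 + 6D
Σ(formed) = 2×907 + 2×422 + 12×475 = 8358
ΔH = Σ(broken) − Σ(formed) = (4924 + 6D) − (8358) = −3434 + 6D
Setting this equal to −1172 kJ gives 6D = 2262, so D = 377 kJ/mol.

D(N-H) ≈ 377 kJ/mol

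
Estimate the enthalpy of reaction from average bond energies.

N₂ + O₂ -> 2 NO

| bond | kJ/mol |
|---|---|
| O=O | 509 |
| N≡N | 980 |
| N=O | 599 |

Bonds broken (reactants):
  N≡N: 1 × 980 = 980
  O=O: 1 × 509 = 509
  Σ(broken) = 1489 kJ
Bonds formed (products):
  N=O: 2 × 599 = 1198
  Σ(formed) = 1198 kJ
ΔH = Σ(broken) − Σ(formed) = 1489 − 1198 = +291 kJ

ΔH ≈ +291 kJ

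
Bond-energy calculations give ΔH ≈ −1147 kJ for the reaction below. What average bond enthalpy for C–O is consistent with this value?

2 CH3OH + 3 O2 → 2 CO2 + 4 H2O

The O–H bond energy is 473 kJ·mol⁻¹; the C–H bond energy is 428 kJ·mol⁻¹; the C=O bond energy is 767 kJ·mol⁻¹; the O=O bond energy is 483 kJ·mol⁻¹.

D(C–O) ≈ 371 kJ/mol

Let D be the C–O bond energy.
Σ(broken) = 6×428 + 2×D + 2×473 + 3×483 = 4963 + 2D
Σ(formed) = 4×767 + 8×473 = 6852
ΔH = Σ(broken) − Σ(formed) = (4963 + 2D) − (6852) = −1889 + 2D
Setting this equal to −1147 kJ gives 2D = 742, so D = 371 kJ/mol.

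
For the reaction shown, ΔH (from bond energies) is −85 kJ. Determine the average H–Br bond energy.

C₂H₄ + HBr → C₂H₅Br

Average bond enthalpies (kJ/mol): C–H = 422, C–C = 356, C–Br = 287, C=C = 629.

D(H–Br) ≈ 351 kJ/mol

Let D be the H–Br bond energy.
Σ(broken) = 4×422 + 1×629 + 1×D = 2317 + D
Σ(formed) = 1×287 + 1×356 + 5×422 = 2753
ΔH = Σ(broken) − Σ(formed) = (2317 + D) − (2753) = −436 + D
Setting this equal to −85 kJ gives D = 351 kJ/mol.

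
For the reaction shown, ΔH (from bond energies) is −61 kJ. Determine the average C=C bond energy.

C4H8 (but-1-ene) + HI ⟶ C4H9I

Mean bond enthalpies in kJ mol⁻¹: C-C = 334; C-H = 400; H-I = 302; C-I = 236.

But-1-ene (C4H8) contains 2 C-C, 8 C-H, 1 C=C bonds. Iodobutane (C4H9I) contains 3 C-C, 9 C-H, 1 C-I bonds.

Let D be the C=C bond energy.
Σ(broken) = 2×334 + 8×400 + 1×D + 1×302 = 4170 + D
Σ(formed) = 3×334 + 9×400 + 1×236 = 4838
ΔH = Σ(broken) − Σ(formed) = (4170 + D) − (4838) = −668 + D
Setting this equal to −61 kJ gives D = 607 kJ/mol.

D(C=C) ≈ 607 kJ/mol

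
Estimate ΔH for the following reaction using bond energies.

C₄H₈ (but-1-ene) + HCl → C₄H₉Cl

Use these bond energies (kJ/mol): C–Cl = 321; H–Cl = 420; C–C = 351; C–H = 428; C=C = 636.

Bonds broken (reactants):
  C–C: 2 × 351 = 702
  C–H: 8 × 428 = 3424
  C=C: 1 × 636 = 636
  H–Cl: 1 × 420 = 420
  Σ(broken) = 5182 kJ
Bonds formed (products):
  C–C: 3 × 351 = 1053
  C–Cl: 1 × 321 = 321
  C–H: 9 × 428 = 3852
  Σ(formed) = 5226 kJ
ΔH = Σ(broken) − Σ(formed) = 5182 − 5226 = −44 kJ

ΔH ≈ −44 kJ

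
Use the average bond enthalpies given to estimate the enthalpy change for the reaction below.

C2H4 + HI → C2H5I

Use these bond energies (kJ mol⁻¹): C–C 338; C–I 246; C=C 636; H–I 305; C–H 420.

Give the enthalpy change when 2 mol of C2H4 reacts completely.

Bonds broken (reactants):
  C–H: 4 × 420 = 1680
  C=C: 1 × 636 = 636
  H–I: 1 × 305 = 305
  Σ(broken) = 2621 kJ
Bonds formed (products):
  C–C: 1 × 338 = 338
  C–H: 5 × 420 = 2100
  C–I: 1 × 246 = 246
  Σ(formed) = 2684 kJ
ΔH = Σ(broken) − Σ(formed) = 2621 − 2684 = −63 kJ
For 2× the reaction as written: 2 × (−63) = −126 kJ

ΔH = −126 kJ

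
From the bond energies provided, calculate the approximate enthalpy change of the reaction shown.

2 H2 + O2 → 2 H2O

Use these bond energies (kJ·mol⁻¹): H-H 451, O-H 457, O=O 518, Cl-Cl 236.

Bonds broken (reactants):
  H-H: 2 × 451 = 902
  O=O: 1 × 518 = 518
  Σ(broken) = 1420 kJ
Bonds formed (products):
  O-H: 4 × 457 = 1828
  Σ(formed) = 1828 kJ
ΔH = Σ(broken) − Σ(formed) = 1420 − 1828 = −408 kJ

ΔH ≈ −408 kJ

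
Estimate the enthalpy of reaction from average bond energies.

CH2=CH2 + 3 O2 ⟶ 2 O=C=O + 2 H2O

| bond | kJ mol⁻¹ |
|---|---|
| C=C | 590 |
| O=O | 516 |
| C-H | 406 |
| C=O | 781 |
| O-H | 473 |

Bonds broken (reactants):
  C-H: 4 × 406 = 1624
  C=C: 1 × 590 = 590
  O=O: 3 × 516 = 1548
  Σ(broken) = 3762 kJ
Bonds formed (products):
  C=O: 4 × 781 = 3124
  O-H: 4 × 473 = 1892
  Σ(formed) = 5016 kJ
ΔH = Σ(broken) − Σ(formed) = 3762 − 5016 = −1254 kJ

ΔH ≈ −1254 kJ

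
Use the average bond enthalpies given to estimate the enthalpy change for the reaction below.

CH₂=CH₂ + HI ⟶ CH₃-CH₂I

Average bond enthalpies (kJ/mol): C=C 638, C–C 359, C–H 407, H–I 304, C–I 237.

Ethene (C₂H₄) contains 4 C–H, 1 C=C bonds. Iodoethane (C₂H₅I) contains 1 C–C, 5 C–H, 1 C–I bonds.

Bonds broken (reactants):
  C–H: 4 × 407 = 1628
  C=C: 1 × 638 = 638
  H–I: 1 × 304 = 304
  Σ(broken) = 2570 kJ
Bonds formed (products):
  C–C: 1 × 359 = 359
  C–H: 5 × 407 = 2035
  C–I: 1 × 237 = 237
  Σ(formed) = 2631 kJ
ΔH = Σ(broken) − Σ(formed) = 2570 − 2631 = −61 kJ

ΔH ≈ −61 kJ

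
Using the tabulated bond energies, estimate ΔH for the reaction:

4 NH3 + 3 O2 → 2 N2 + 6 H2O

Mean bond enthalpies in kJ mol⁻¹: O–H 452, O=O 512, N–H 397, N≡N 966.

ΔH ≈ −1056 kJ

Bonds broken (reactants):
  N–H: 12 × 397 = 4764
  O=O: 3 × 512 = 1536
  Σ(broken) = 6300 kJ
Bonds formed (products):
  N≡N: 2 × 966 = 1932
  O–H: 12 × 452 = 5424
  Σ(formed) = 7356 kJ
ΔH = Σ(broken) − Σ(formed) = 6300 − 7356 = −1056 kJ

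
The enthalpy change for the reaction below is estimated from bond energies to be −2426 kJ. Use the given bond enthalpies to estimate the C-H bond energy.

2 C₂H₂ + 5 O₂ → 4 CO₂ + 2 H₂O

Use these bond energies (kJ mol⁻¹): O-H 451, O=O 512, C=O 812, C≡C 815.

Let D be the C-H bond energy.
Σ(broken) = 2×815 + 4×D + 5×512 = 4190 + 4D
Σ(formed) = 8×812 + 4×451 = 8300
ΔH = Σ(broken) − Σ(formed) = (4190 + 4D) − (8300) = −4110 + 4D
Setting this equal to −2426 kJ gives 4D = 1684, so D = 421 kJ/mol.

D(C-H) ≈ 421 kJ/mol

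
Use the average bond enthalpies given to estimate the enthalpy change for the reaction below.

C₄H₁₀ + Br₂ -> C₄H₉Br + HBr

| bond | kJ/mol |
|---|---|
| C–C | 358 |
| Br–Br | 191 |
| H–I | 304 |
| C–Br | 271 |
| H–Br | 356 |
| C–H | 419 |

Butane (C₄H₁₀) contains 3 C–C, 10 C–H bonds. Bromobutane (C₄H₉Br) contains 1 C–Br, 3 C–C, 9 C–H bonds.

ΔH ≈ −17 kJ

Bonds broken (reactants):
  Br–Br: 1 × 191 = 191
  C–C: 3 × 358 = 1074
  C–H: 10 × 419 = 4190
  Σ(broken) = 5455 kJ
Bonds formed (products):
  C–Br: 1 × 271 = 271
  C–C: 3 × 358 = 1074
  C–H: 9 × 419 = 3771
  H–Br: 1 × 356 = 356
  Σ(formed) = 5472 kJ
ΔH = Σ(broken) − Σ(formed) = 5455 − 5472 = −17 kJ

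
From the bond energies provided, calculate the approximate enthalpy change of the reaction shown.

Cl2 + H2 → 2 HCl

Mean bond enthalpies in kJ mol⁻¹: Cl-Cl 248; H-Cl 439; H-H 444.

ΔH ≈ −186 kJ

Bonds broken (reactants):
  Cl-Cl: 1 × 248 = 248
  H-H: 1 × 444 = 444
  Σ(broken) = 692 kJ
Bonds formed (products):
  H-Cl: 2 × 439 = 878
  Σ(formed) = 878 kJ
ΔH = Σ(broken) − Σ(formed) = 692 − 878 = −186 kJ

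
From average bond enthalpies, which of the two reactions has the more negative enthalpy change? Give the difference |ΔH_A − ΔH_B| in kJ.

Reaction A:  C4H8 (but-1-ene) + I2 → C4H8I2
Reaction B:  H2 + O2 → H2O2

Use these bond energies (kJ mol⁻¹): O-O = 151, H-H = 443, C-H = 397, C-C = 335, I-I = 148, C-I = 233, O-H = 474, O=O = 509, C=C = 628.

Reaction B, by 122 kJ

Reaction A:
  Bonds broken (reactants):
    C-C: 2 × 335 = 670
    C-H: 8 × 397 = 3176
    C=C: 1 × 628 = 628
    I-I: 1 × 148 = 148
    Σ(broken) = 4622 kJ
  Bonds formed (products):
    C-C: 3 × 335 = 1005
    C-H: 8 × 397 = 3176
    C-I: 2 × 233 = 466
    Σ(formed) = 4647 kJ
  ΔH_A = 4622 − 4647 = −25 kJ
Reaction B:
  Bonds broken (reactants):
    H-H: 1 × 443 = 443
    O=O: 1 × 509 = 509
    Σ(broken) = 952 kJ
  Bonds formed (products):
    O-H: 2 × 474 = 948
    O-O: 1 × 151 = 151
    Σ(formed) = 1099 kJ
  ΔH_B = 952 − 1099 = −147 kJ
ΔH_A − ΔH_B = +122 kJ, so reaction B has the more negative ΔH; |ΔH_A − ΔH_B| = 122 kJ.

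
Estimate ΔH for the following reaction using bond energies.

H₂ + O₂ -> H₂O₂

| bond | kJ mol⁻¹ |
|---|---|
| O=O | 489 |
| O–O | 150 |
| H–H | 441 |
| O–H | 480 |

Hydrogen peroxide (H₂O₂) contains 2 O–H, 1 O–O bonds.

Bonds broken (reactants):
  H–H: 1 × 441 = 441
  O=O: 1 × 489 = 489
  Σ(broken) = 930 kJ
Bonds formed (products):
  O–H: 2 × 480 = 960
  O–O: 1 × 150 = 150
  Σ(formed) = 1110 kJ
ΔH = Σ(broken) − Σ(formed) = 930 − 1110 = −180 kJ

ΔH ≈ −180 kJ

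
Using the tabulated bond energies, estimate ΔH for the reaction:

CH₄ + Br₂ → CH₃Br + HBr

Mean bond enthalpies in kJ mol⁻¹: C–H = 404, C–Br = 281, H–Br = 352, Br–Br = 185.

Bonds broken (reactants):
  Br–Br: 1 × 185 = 185
  C–H: 4 × 404 = 1616
  Σ(broken) = 1801 kJ
Bonds formed (products):
  C–Br: 1 × 281 = 281
  C–H: 3 × 404 = 1212
  H–Br: 1 × 352 = 352
  Σ(formed) = 1845 kJ
ΔH = Σ(broken) − Σ(formed) = 1801 − 1845 = −44 kJ

ΔH ≈ −44 kJ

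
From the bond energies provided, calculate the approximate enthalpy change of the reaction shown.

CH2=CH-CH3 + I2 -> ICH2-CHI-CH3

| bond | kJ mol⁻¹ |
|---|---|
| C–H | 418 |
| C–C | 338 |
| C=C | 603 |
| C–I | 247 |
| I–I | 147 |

ΔH ≈ −82 kJ

Bonds broken (reactants):
  C–C: 1 × 338 = 338
  C–H: 6 × 418 = 2508
  C=C: 1 × 603 = 603
  I–I: 1 × 147 = 147
  Σ(broken) = 3596 kJ
Bonds formed (products):
  C–C: 2 × 338 = 676
  C–H: 6 × 418 = 2508
  C–I: 2 × 247 = 494
  Σ(formed) = 3678 kJ
ΔH = Σ(broken) − Σ(formed) = 3596 − 3678 = −82 kJ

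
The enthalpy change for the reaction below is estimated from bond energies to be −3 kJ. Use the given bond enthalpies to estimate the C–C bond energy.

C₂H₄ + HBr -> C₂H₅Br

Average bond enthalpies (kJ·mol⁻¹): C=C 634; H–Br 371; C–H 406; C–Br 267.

Let D be the C–C bond energy.
Σ(broken) = 4×406 + 1×634 + 1×371 = 2629
Σ(formed) = 1×267 + 1×D + 5×406 = 2297 + D
ΔH = Σ(broken) − Σ(formed) = (2629) − (2297 + D) = +332 − D
Setting this equal to −3 kJ gives D = 335 kJ/mol.

D(C–C) ≈ 335 kJ/mol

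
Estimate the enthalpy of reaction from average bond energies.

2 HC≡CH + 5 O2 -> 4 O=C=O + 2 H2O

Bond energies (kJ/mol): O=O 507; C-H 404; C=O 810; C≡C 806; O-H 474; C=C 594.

Bonds broken (reactants):
  C≡C: 2 × 806 = 1612
  C-H: 4 × 404 = 1616
  O=O: 5 × 507 = 2535
  Σ(broken) = 5763 kJ
Bonds formed (products):
  C=O: 8 × 810 = 6480
  O-H: 4 × 474 = 1896
  Σ(formed) = 8376 kJ
ΔH = Σ(broken) − Σ(formed) = 5763 − 8376 = −2613 kJ

ΔH ≈ −2613 kJ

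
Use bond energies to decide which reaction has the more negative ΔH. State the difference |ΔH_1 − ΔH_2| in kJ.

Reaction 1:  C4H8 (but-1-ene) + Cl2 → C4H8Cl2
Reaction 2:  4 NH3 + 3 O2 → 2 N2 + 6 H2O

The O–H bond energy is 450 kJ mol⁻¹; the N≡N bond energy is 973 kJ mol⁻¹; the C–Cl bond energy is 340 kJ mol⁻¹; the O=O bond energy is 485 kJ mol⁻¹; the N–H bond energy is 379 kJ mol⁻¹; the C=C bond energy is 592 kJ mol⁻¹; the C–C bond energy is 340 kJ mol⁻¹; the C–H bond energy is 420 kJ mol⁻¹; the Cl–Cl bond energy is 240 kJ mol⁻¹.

Reaction 1:
  Bonds broken (reactants):
    C–C: 2 × 340 = 680
    C–H: 8 × 420 = 3360
    C=C: 1 × 592 = 592
    Cl–Cl: 1 × 240 = 240
    Σ(broken) = 4872 kJ
  Bonds formed (products):
    C–C: 3 × 340 = 1020
    C–Cl: 2 × 340 = 680
    C–H: 8 × 420 = 3360
    Σ(formed) = 5060 kJ
  ΔH_1 = 4872 − 5060 = −188 kJ
Reaction 2:
  Bonds broken (reactants):
    N–H: 12 × 379 = 4548
    O=O: 3 × 485 = 1455
    Σ(broken) = 6003 kJ
  Bonds formed (products):
    N≡N: 2 × 973 = 1946
    O–H: 12 × 450 = 5400
    Σ(formed) = 7346 kJ
  ΔH_2 = 6003 − 7346 = −1343 kJ
ΔH_1 − ΔH_2 = +1155 kJ, so reaction 2 has the more negative ΔH; |ΔH_1 − ΔH_2| = 1155 kJ.

Reaction 2, by 1155 kJ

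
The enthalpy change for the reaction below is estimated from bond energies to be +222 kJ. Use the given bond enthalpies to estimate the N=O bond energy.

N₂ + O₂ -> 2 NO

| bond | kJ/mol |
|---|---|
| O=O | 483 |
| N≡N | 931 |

D(N=O) ≈ 596 kJ/mol

Let D be the N=O bond energy.
Σ(broken) = 1×931 + 1×483 = 1414
Σ(formed) = 2×D = 2D
ΔH = Σ(broken) − Σ(formed) = (1414) − (2D) = +1414 − 2D
Setting this equal to +222 kJ gives 2D = 1192, so D = 596 kJ/mol.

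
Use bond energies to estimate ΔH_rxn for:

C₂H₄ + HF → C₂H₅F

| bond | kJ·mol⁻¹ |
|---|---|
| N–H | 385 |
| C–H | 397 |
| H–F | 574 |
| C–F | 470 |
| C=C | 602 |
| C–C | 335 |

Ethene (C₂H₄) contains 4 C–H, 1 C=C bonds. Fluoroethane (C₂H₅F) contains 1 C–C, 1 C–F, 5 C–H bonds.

ΔH ≈ −26 kJ

Bonds broken (reactants):
  C–H: 4 × 397 = 1588
  C=C: 1 × 602 = 602
  H–F: 1 × 574 = 574
  Σ(broken) = 2764 kJ
Bonds formed (products):
  C–C: 1 × 335 = 335
  C–F: 1 × 470 = 470
  C–H: 5 × 397 = 1985
  Σ(formed) = 2790 kJ
ΔH = Σ(broken) − Σ(formed) = 2764 − 2790 = −26 kJ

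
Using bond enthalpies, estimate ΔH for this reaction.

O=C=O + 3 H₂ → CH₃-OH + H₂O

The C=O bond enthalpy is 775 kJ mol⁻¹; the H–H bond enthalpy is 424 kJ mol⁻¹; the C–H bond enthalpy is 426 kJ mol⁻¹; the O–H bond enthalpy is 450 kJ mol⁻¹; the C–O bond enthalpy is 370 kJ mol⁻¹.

Bonds broken (reactants):
  C=O: 2 × 775 = 1550
  H–H: 3 × 424 = 1272
  Σ(broken) = 2822 kJ
Bonds formed (products):
  C–H: 3 × 426 = 1278
  C–O: 1 × 370 = 370
  O–H: 3 × 450 = 1350
  Σ(formed) = 2998 kJ
ΔH = Σ(broken) − Σ(formed) = 2822 − 2998 = −176 kJ

ΔH ≈ −176 kJ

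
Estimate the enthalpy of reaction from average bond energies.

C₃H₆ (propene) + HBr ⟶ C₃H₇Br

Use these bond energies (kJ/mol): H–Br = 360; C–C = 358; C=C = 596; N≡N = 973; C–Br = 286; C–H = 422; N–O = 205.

Bonds broken (reactants):
  C–C: 1 × 358 = 358
  C–H: 6 × 422 = 2532
  C=C: 1 × 596 = 596
  H–Br: 1 × 360 = 360
  Σ(broken) = 3846 kJ
Bonds formed (products):
  C–Br: 1 × 286 = 286
  C–C: 2 × 358 = 716
  C–H: 7 × 422 = 2954
  Σ(formed) = 3956 kJ
ΔH = Σ(broken) − Σ(formed) = 3846 − 3956 = −110 kJ

ΔH ≈ −110 kJ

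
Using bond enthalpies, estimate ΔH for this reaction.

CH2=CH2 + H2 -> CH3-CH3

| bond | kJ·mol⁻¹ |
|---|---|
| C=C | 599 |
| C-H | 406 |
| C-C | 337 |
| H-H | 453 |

Bonds broken (reactants):
  C-H: 4 × 406 = 1624
  C=C: 1 × 599 = 599
  H-H: 1 × 453 = 453
  Σ(broken) = 2676 kJ
Bonds formed (products):
  C-C: 1 × 337 = 337
  C-H: 6 × 406 = 2436
  Σ(formed) = 2773 kJ
ΔH = Σ(broken) − Σ(formed) = 2676 − 2773 = −97 kJ

ΔH ≈ −97 kJ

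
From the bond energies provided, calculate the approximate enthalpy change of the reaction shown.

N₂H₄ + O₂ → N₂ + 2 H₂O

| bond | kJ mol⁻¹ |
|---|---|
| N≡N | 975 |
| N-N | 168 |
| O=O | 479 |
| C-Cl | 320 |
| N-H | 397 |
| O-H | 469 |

ΔH ≈ −616 kJ

Bonds broken (reactants):
  N-H: 4 × 397 = 1588
  N-N: 1 × 168 = 168
  O=O: 1 × 479 = 479
  Σ(broken) = 2235 kJ
Bonds formed (products):
  N≡N: 1 × 975 = 975
  O-H: 4 × 469 = 1876
  Σ(formed) = 2851 kJ
ΔH = Σ(broken) − Σ(formed) = 2235 − 2851 = −616 kJ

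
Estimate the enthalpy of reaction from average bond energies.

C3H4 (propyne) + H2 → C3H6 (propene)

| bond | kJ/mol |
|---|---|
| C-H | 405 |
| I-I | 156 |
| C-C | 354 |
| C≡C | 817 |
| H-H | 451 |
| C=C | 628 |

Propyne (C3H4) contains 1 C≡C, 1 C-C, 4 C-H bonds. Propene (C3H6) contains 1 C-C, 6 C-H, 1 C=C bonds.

Bonds broken (reactants):
  C≡C: 1 × 817 = 817
  C-C: 1 × 354 = 354
  C-H: 4 × 405 = 1620
  H-H: 1 × 451 = 451
  Σ(broken) = 3242 kJ
Bonds formed (products):
  C-C: 1 × 354 = 354
  C-H: 6 × 405 = 2430
  C=C: 1 × 628 = 628
  Σ(formed) = 3412 kJ
ΔH = Σ(broken) − Σ(formed) = 3242 − 3412 = −170 kJ

ΔH ≈ −170 kJ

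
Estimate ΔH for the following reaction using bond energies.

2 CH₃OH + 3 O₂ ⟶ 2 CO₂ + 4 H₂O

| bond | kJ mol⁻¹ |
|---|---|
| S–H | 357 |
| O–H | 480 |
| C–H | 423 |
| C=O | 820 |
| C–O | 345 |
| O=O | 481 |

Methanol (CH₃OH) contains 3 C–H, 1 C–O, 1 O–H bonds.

ΔH ≈ −1489 kJ

Bonds broken (reactants):
  C–H: 6 × 423 = 2538
  C–O: 2 × 345 = 690
  O–H: 2 × 480 = 960
  O=O: 3 × 481 = 1443
  Σ(broken) = 5631 kJ
Bonds formed (products):
  C=O: 4 × 820 = 3280
  O–H: 8 × 480 = 3840
  Σ(formed) = 7120 kJ
ΔH = Σ(broken) − Σ(formed) = 5631 − 7120 = −1489 kJ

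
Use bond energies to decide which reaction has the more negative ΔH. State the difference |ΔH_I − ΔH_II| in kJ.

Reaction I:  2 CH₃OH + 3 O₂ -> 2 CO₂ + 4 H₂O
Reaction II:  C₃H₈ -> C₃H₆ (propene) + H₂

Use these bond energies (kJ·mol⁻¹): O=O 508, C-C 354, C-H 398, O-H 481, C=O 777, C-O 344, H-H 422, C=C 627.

Reaction I:
  Bonds broken (reactants):
    C-H: 6 × 398 = 2388
    C-O: 2 × 344 = 688
    O-H: 2 × 481 = 962
    O=O: 3 × 508 = 1524
    Σ(broken) = 5562 kJ
  Bonds formed (products):
    C=O: 4 × 777 = 3108
    O-H: 8 × 481 = 3848
    Σ(formed) = 6956 kJ
  ΔH_I = 5562 − 6956 = −1394 kJ
Reaction II:
  Bonds broken (reactants):
    C-C: 2 × 354 = 708
    C-H: 8 × 398 = 3184
    Σ(broken) = 3892 kJ
  Bonds formed (products):
    C-C: 1 × 354 = 354
    C-H: 6 × 398 = 2388
    C=C: 1 × 627 = 627
    H-H: 1 × 422 = 422
    Σ(formed) = 3791 kJ
  ΔH_II = 3892 − 3791 = +101 kJ
ΔH_I − ΔH_II = −1495 kJ, so reaction I has the more negative ΔH; |ΔH_I − ΔH_II| = 1495 kJ.

Reaction I, by 1495 kJ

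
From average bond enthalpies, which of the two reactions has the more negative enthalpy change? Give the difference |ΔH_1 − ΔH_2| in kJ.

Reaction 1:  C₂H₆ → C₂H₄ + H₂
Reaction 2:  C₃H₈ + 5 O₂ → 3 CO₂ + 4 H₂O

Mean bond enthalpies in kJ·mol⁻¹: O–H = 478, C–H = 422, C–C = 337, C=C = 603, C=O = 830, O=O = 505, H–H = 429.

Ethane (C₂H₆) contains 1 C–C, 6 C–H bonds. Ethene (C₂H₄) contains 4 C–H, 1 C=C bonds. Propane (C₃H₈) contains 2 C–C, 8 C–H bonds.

Reaction 2, by 2378 kJ

Reaction 1:
  Bonds broken (reactants):
    C–C: 1 × 337 = 337
    C–H: 6 × 422 = 2532
    Σ(broken) = 2869 kJ
  Bonds formed (products):
    C–H: 4 × 422 = 1688
    C=C: 1 × 603 = 603
    H–H: 1 × 429 = 429
    Σ(formed) = 2720 kJ
  ΔH_1 = 2869 − 2720 = +149 kJ
Reaction 2:
  Bonds broken (reactants):
    C–C: 2 × 337 = 674
    C–H: 8 × 422 = 3376
    O=O: 5 × 505 = 2525
    Σ(broken) = 6575 kJ
  Bonds formed (products):
    C=O: 6 × 830 = 4980
    O–H: 8 × 478 = 3824
    Σ(formed) = 8804 kJ
  ΔH_2 = 6575 − 8804 = −2229 kJ
ΔH_1 − ΔH_2 = +2378 kJ, so reaction 2 has the more negative ΔH; |ΔH_1 − ΔH_2| = 2378 kJ.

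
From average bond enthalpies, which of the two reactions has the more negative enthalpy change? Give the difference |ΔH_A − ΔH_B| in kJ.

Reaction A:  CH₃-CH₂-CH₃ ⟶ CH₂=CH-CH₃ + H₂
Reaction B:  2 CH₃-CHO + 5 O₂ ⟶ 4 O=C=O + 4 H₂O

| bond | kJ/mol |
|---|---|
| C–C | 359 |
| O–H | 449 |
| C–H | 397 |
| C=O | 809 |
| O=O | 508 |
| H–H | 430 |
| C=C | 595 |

Reaction B, by 2140 kJ

Reaction A:
  Bonds broken (reactants):
    C–C: 2 × 359 = 718
    C–H: 8 × 397 = 3176
    Σ(broken) = 3894 kJ
  Bonds formed (products):
    C–C: 1 × 359 = 359
    C–H: 6 × 397 = 2382
    C=C: 1 × 595 = 595
    H–H: 1 × 430 = 430
    Σ(formed) = 3766 kJ
  ΔH_A = 3894 − 3766 = +128 kJ
Reaction B:
  Bonds broken (reactants):
    C–C: 2 × 359 = 718
    C–H: 8 × 397 = 3176
    C=O: 2 × 809 = 1618
    O=O: 5 × 508 = 2540
    Σ(broken) = 8052 kJ
  Bonds formed (products):
    C=O: 8 × 809 = 6472
    O–H: 8 × 449 = 3592
    Σ(formed) = 10064 kJ
  ΔH_B = 8052 − 10064 = −2012 kJ
ΔH_A − ΔH_B = +2140 kJ, so reaction B has the more negative ΔH; |ΔH_A − ΔH_B| = 2140 kJ.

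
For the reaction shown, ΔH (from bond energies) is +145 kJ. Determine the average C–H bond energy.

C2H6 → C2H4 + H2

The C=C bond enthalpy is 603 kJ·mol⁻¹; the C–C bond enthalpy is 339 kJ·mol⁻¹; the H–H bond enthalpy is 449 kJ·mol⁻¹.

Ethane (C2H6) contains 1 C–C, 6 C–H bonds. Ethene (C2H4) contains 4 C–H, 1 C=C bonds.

D(C–H) ≈ 429 kJ/mol

Let D be the C–H bond energy.
Σ(broken) = 1×339 + 6×D = 339 + 6D
Σ(formed) = 4×D + 1×603 + 1×449 = 1052 + 4D
ΔH = Σ(broken) − Σ(formed) = (339 + 6D) − (1052 + 4D) = −713 + 2D
Setting this equal to +145 kJ gives 2D = 858, so D = 429 kJ/mol.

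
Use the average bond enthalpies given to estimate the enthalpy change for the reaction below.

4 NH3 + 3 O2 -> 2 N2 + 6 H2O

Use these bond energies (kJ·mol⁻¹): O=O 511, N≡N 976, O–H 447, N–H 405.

ΔH ≈ −923 kJ

Bonds broken (reactants):
  N–H: 12 × 405 = 4860
  O=O: 3 × 511 = 1533
  Σ(broken) = 6393 kJ
Bonds formed (products):
  N≡N: 2 × 976 = 1952
  O–H: 12 × 447 = 5364
  Σ(formed) = 7316 kJ
ΔH = Σ(broken) − Σ(formed) = 6393 − 7316 = −923 kJ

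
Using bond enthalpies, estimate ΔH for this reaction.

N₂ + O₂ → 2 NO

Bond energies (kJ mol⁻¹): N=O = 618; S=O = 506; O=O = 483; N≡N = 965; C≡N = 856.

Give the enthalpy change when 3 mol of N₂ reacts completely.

ΔH = +636 kJ

Bonds broken (reactants):
  N≡N: 1 × 965 = 965
  O=O: 1 × 483 = 483
  Σ(broken) = 1448 kJ
Bonds formed (products):
  N=O: 2 × 618 = 1236
  Σ(formed) = 1236 kJ
ΔH = Σ(broken) − Σ(formed) = 1448 − 1236 = +212 kJ
For 3× the reaction as written: 3 × (+212) = +636 kJ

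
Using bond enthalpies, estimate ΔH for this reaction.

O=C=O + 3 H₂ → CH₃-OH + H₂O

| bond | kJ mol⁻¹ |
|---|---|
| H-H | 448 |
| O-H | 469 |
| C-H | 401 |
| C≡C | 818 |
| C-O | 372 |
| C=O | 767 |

ΔH ≈ −104 kJ

Bonds broken (reactants):
  C=O: 2 × 767 = 1534
  H-H: 3 × 448 = 1344
  Σ(broken) = 2878 kJ
Bonds formed (products):
  C-H: 3 × 401 = 1203
  C-O: 1 × 372 = 372
  O-H: 3 × 469 = 1407
  Σ(formed) = 2982 kJ
ΔH = Σ(broken) − Σ(formed) = 2878 − 2982 = −104 kJ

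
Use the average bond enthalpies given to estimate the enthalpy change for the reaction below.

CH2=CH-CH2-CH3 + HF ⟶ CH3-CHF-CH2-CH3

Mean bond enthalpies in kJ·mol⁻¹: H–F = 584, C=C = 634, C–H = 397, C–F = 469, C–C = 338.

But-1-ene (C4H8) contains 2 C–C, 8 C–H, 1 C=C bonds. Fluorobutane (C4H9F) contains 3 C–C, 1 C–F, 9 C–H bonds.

Bonds broken (reactants):
  C–C: 2 × 338 = 676
  C–H: 8 × 397 = 3176
  C=C: 1 × 634 = 634
  H–F: 1 × 584 = 584
  Σ(broken) = 5070 kJ
Bonds formed (products):
  C–C: 3 × 338 = 1014
  C–F: 1 × 469 = 469
  C–H: 9 × 397 = 3573
  Σ(formed) = 5056 kJ
ΔH = Σ(broken) − Σ(formed) = 5070 − 5056 = +14 kJ

ΔH ≈ +14 kJ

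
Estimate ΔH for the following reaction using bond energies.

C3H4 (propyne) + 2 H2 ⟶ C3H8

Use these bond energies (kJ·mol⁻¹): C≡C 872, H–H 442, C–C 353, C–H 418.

ΔH ≈ −269 kJ

Bonds broken (reactants):
  C≡C: 1 × 872 = 872
  C–C: 1 × 353 = 353
  C–H: 4 × 418 = 1672
  H–H: 2 × 442 = 884
  Σ(broken) = 3781 kJ
Bonds formed (products):
  C–C: 2 × 353 = 706
  C–H: 8 × 418 = 3344
  Σ(formed) = 4050 kJ
ΔH = Σ(broken) − Σ(formed) = 3781 − 4050 = −269 kJ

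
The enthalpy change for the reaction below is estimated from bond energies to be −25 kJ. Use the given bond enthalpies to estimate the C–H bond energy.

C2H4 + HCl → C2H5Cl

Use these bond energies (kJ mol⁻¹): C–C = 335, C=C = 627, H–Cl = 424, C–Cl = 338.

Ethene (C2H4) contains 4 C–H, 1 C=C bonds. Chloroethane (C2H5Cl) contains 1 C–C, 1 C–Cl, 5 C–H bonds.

Let D be the C–H bond energy.
Σ(broken) = 4×D + 1×627 + 1×424 = 1051 + 4D
Σ(formed) = 1×335 + 1×338 + 5×D = 673 + 5D
ΔH = Σ(broken) − Σ(formed) = (1051 + 4D) − (673 + 5D) = +378 − D
Setting this equal to −25 kJ gives D = 403 kJ/mol.

D(C–H) ≈ 403 kJ/mol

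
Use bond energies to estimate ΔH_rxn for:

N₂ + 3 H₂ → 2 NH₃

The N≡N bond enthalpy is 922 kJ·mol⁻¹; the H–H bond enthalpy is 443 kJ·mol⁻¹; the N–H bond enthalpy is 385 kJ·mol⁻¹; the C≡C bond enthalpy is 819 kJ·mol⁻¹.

ΔH ≈ −59 kJ

Bonds broken (reactants):
  H–H: 3 × 443 = 1329
  N≡N: 1 × 922 = 922
  Σ(broken) = 2251 kJ
Bonds formed (products):
  N–H: 6 × 385 = 2310
  Σ(formed) = 2310 kJ
ΔH = Σ(broken) − Σ(formed) = 2251 − 2310 = −59 kJ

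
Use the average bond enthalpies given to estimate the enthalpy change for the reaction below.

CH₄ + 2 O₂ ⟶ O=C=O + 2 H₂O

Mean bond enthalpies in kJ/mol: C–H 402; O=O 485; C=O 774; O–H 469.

ΔH ≈ −846 kJ

Bonds broken (reactants):
  C–H: 4 × 402 = 1608
  O=O: 2 × 485 = 970
  Σ(broken) = 2578 kJ
Bonds formed (products):
  C=O: 2 × 774 = 1548
  O–H: 4 × 469 = 1876
  Σ(formed) = 3424 kJ
ΔH = Σ(broken) − Σ(formed) = 2578 − 3424 = −846 kJ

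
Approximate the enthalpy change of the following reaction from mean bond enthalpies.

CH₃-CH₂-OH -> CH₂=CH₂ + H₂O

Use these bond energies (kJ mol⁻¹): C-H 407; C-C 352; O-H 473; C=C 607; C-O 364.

Bonds broken (reactants):
  C-C: 1 × 352 = 352
  C-H: 5 × 407 = 2035
  C-O: 1 × 364 = 364
  O-H: 1 × 473 = 473
  Σ(broken) = 3224 kJ
Bonds formed (products):
  C-H: 4 × 407 = 1628
  C=C: 1 × 607 = 607
  O-H: 2 × 473 = 946
  Σ(formed) = 3181 kJ
ΔH = Σ(broken) − Σ(formed) = 3224 − 3181 = +43 kJ

ΔH ≈ +43 kJ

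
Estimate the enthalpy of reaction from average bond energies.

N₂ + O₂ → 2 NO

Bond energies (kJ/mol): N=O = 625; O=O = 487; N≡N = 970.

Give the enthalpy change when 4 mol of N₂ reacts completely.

ΔH = +828 kJ

Bonds broken (reactants):
  N≡N: 1 × 970 = 970
  O=O: 1 × 487 = 487
  Σ(broken) = 1457 kJ
Bonds formed (products):
  N=O: 2 × 625 = 1250
  Σ(formed) = 1250 kJ
ΔH = Σ(broken) − Σ(formed) = 1457 − 1250 = +207 kJ
For 4× the reaction as written: 4 × (+207) = +828 kJ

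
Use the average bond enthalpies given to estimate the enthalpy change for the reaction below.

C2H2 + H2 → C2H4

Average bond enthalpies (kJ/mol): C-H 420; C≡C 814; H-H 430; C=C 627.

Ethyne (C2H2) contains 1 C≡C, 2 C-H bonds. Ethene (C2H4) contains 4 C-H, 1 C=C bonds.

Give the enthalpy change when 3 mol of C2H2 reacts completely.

Bonds broken (reactants):
  C≡C: 1 × 814 = 814
  C-H: 2 × 420 = 840
  H-H: 1 × 430 = 430
  Σ(broken) = 2084 kJ
Bonds formed (products):
  C-H: 4 × 420 = 1680
  C=C: 1 × 627 = 627
  Σ(formed) = 2307 kJ
ΔH = Σ(broken) − Σ(formed) = 2084 − 2307 = −223 kJ
For 3× the reaction as written: 3 × (−223) = −669 kJ

ΔH = −669 kJ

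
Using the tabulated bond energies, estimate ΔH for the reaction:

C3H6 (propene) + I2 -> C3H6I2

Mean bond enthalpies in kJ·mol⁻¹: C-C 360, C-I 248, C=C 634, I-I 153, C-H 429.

Bonds broken (reactants):
  C-C: 1 × 360 = 360
  C-H: 6 × 429 = 2574
  C=C: 1 × 634 = 634
  I-I: 1 × 153 = 153
  Σ(broken) = 3721 kJ
Bonds formed (products):
  C-C: 2 × 360 = 720
  C-H: 6 × 429 = 2574
  C-I: 2 × 248 = 496
  Σ(formed) = 3790 kJ
ΔH = Σ(broken) − Σ(formed) = 3721 − 3790 = −69 kJ

ΔH ≈ −69 kJ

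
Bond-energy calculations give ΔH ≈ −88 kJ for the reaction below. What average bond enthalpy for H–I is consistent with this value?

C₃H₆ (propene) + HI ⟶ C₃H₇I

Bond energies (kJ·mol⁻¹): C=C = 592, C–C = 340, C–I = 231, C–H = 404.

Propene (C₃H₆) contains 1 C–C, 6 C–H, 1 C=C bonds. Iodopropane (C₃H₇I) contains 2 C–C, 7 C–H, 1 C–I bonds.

Let D be the H–I bond energy.
Σ(broken) = 1×340 + 6×404 + 1×592 + 1×D = 3356 + D
Σ(formed) = 2×340 + 7×404 + 1×231 = 3739
ΔH = Σ(broken) − Σ(formed) = (3356 + D) − (3739) = −383 + D
Setting this equal to −88 kJ gives D = 295 kJ/mol.

D(H–I) ≈ 295 kJ/mol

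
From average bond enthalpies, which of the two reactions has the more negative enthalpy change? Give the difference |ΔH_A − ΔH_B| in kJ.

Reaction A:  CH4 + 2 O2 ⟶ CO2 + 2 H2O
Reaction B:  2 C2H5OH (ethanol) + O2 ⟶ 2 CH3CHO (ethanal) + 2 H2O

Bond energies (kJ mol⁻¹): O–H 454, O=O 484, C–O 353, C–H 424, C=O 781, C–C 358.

Reaction A:
  Bonds broken (reactants):
    C–H: 4 × 424 = 1696
    O=O: 2 × 484 = 968
    Σ(broken) = 2664 kJ
  Bonds formed (products):
    C=O: 2 × 781 = 1562
    O–H: 4 × 454 = 1816
    Σ(formed) = 3378 kJ
  ΔH_A = 2664 − 3378 = −714 kJ
Reaction B:
  Bonds broken (reactants):
    C–C: 2 × 358 = 716
    C–H: 10 × 424 = 4240
    C–O: 2 × 353 = 706
    O–H: 2 × 454 = 908
    O=O: 1 × 484 = 484
    Σ(broken) = 7054 kJ
  Bonds formed (products):
    C–C: 2 × 358 = 716
    C–H: 8 × 424 = 3392
    C=O: 2 × 781 = 1562
    O–H: 4 × 454 = 1816
    Σ(formed) = 7486 kJ
  ΔH_B = 7054 − 7486 = −432 kJ
ΔH_A − ΔH_B = −282 kJ, so reaction A has the more negative ΔH; |ΔH_A − ΔH_B| = 282 kJ.

Reaction A, by 282 kJ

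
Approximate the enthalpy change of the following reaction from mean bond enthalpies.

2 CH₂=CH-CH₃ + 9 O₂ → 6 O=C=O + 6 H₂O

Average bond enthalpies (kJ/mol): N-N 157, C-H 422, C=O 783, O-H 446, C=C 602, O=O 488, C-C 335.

ΔH ≈ −3418 kJ

Bonds broken (reactants):
  C-C: 2 × 335 = 670
  C-H: 12 × 422 = 5064
  C=C: 2 × 602 = 1204
  O=O: 9 × 488 = 4392
  Σ(broken) = 11330 kJ
Bonds formed (products):
  C=O: 12 × 783 = 9396
  O-H: 12 × 446 = 5352
  Σ(formed) = 14748 kJ
ΔH = Σ(broken) − Σ(formed) = 11330 − 14748 = −3418 kJ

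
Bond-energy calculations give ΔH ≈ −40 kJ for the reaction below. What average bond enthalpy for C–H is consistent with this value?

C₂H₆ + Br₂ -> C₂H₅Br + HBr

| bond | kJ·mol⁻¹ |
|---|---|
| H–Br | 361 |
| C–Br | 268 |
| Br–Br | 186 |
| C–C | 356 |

D(C–H) ≈ 403 kJ/mol

Let D be the C–H bond energy.
Σ(broken) = 1×186 + 1×356 + 6×D = 542 + 6D
Σ(formed) = 1×268 + 1×356 + 5×D + 1×361 = 985 + 5D
ΔH = Σ(broken) − Σ(formed) = (542 + 6D) − (985 + 5D) = −443 + D
Setting this equal to −40 kJ gives D = 403 kJ/mol.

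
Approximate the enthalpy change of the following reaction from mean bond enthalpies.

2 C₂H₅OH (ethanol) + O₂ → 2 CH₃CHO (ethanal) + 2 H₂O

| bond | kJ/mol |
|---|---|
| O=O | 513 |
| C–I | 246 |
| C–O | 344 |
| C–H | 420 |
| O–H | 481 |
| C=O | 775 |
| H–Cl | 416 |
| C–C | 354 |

Bonds broken (reactants):
  C–C: 2 × 354 = 708
  C–H: 10 × 420 = 4200
  C–O: 2 × 344 = 688
  O–H: 2 × 481 = 962
  O=O: 1 × 513 = 513
  Σ(broken) = 7071 kJ
Bonds formed (products):
  C–C: 2 × 354 = 708
  C–H: 8 × 420 = 3360
  C=O: 2 × 775 = 1550
  O–H: 4 × 481 = 1924
  Σ(formed) = 7542 kJ
ΔH = Σ(broken) − Σ(formed) = 7071 − 7542 = −471 kJ

ΔH ≈ −471 kJ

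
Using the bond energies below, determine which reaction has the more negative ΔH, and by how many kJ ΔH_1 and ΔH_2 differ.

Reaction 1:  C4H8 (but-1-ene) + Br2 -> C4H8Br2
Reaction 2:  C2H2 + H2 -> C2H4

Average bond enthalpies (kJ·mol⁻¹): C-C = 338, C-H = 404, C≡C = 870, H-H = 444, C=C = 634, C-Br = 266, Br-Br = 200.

Reaction 2, by 92 kJ

Reaction 1:
  Bonds broken (reactants):
    Br-Br: 1 × 200 = 200
    C-C: 2 × 338 = 676
    C-H: 8 × 404 = 3232
    C=C: 1 × 634 = 634
    Σ(broken) = 4742 kJ
  Bonds formed (products):
    C-Br: 2 × 266 = 532
    C-C: 3 × 338 = 1014
    C-H: 8 × 404 = 3232
    Σ(formed) = 4778 kJ
  ΔH_1 = 4742 − 4778 = −36 kJ
Reaction 2:
  Bonds broken (reactants):
    C≡C: 1 × 870 = 870
    C-H: 2 × 404 = 808
    H-H: 1 × 444 = 444
    Σ(broken) = 2122 kJ
  Bonds formed (products):
    C-H: 4 × 404 = 1616
    C=C: 1 × 634 = 634
    Σ(formed) = 2250 kJ
  ΔH_2 = 2122 − 2250 = −128 kJ
ΔH_1 − ΔH_2 = +92 kJ, so reaction 2 has the more negative ΔH; |ΔH_1 − ΔH_2| = 92 kJ.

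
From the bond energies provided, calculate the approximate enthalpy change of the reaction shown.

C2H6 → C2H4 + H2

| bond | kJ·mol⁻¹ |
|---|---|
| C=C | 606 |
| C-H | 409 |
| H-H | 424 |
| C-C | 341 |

Bonds broken (reactants):
  C-C: 1 × 341 = 341
  C-H: 6 × 409 = 2454
  Σ(broken) = 2795 kJ
Bonds formed (products):
  C-H: 4 × 409 = 1636
  C=C: 1 × 606 = 606
  H-H: 1 × 424 = 424
  Σ(formed) = 2666 kJ
ΔH = Σ(broken) − Σ(formed) = 2795 − 2666 = +129 kJ

ΔH ≈ +129 kJ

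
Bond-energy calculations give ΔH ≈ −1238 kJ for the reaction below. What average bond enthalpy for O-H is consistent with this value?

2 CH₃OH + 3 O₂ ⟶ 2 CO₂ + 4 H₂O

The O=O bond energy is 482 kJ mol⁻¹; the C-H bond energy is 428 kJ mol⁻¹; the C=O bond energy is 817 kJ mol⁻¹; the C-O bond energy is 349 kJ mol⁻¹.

D(O-H) ≈ 447 kJ/mol

Let D be the O-H bond energy.
Σ(broken) = 6×428 + 2×349 + 2×D + 3×482 = 4712 + 2D
Σ(formed) = 4×817 + 8×D = 3268 + 8D
ΔH = Σ(broken) − Σ(formed) = (4712 + 2D) − (3268 + 8D) = +1444 − 6D
Setting this equal to −1238 kJ gives 6D = 2682, so D = 447 kJ/mol.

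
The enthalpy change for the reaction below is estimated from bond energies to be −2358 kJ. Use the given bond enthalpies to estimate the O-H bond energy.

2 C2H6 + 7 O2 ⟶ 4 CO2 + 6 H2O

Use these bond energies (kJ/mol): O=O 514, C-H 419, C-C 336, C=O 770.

Let D be the O-H bond energy.
Σ(broken) = 2×336 + 12×419 + 7×514 = 9298
Σ(formed) = 8×770 + 12×D = 6160 + 12D
ΔH = Σ(broken) − Σ(formed) = (9298) − (6160 + 12D) = +3138 − 12D
Setting this equal to −2358 kJ gives 12D = 5496, so D = 458 kJ/mol.

D(O-H) ≈ 458 kJ/mol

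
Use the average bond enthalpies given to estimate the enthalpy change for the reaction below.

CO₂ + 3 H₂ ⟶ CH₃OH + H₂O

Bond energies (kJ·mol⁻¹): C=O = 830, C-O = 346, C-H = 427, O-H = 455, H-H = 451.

Bonds broken (reactants):
  C=O: 2 × 830 = 1660
  H-H: 3 × 451 = 1353
  Σ(broken) = 3013 kJ
Bonds formed (products):
  C-H: 3 × 427 = 1281
  C-O: 1 × 346 = 346
  O-H: 3 × 455 = 1365
  Σ(formed) = 2992 kJ
ΔH = Σ(broken) − Σ(formed) = 3013 − 2992 = +21 kJ

ΔH ≈ +21 kJ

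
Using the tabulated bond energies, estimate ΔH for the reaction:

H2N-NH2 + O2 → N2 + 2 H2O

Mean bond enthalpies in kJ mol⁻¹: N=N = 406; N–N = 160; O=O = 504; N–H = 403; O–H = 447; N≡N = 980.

Bonds broken (reactants):
  N–H: 4 × 403 = 1612
  N–N: 1 × 160 = 160
  O=O: 1 × 504 = 504
  Σ(broken) = 2276 kJ
Bonds formed (products):
  N≡N: 1 × 980 = 980
  O–H: 4 × 447 = 1788
  Σ(formed) = 2768 kJ
ΔH = Σ(broken) − Σ(formed) = 2276 − 2768 = −492 kJ

ΔH ≈ −492 kJ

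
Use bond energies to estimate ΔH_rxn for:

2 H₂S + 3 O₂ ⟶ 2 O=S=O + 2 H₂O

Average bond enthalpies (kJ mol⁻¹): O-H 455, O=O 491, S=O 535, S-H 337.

ΔH ≈ −1139 kJ

Bonds broken (reactants):
  O=O: 3 × 491 = 1473
  S-H: 4 × 337 = 1348
  Σ(broken) = 2821 kJ
Bonds formed (products):
  O-H: 4 × 455 = 1820
  S=O: 4 × 535 = 2140
  Σ(formed) = 3960 kJ
ΔH = Σ(broken) − Σ(formed) = 2821 − 3960 = −1139 kJ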